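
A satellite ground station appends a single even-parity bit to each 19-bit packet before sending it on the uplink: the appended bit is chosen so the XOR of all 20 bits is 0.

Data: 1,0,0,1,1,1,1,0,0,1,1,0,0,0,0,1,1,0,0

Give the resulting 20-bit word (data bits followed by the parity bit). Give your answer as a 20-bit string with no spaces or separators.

10011110011000011001

XOR of the 19 data bits: 1⊕0⊕0⊕1⊕1⊕1⊕1⊕0⊕0⊕1⊕1⊕0⊕0⊕0⊕0⊕1⊕1⊕0⊕0 = 1
Parity bit = 1 (so all 20 bits XOR to 0).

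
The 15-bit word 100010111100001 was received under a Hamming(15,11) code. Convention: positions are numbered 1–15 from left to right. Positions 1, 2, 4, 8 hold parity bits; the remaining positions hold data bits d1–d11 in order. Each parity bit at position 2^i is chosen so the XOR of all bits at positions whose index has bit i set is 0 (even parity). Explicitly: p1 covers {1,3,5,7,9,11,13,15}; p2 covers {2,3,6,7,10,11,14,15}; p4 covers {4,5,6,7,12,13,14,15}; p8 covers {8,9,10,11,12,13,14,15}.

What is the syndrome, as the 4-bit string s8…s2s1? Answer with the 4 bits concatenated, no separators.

0111

s1 (pos 1,3,5,7,9,11,13,15): 1⊕0⊕1⊕1⊕1⊕0⊕0⊕1 = 1
s2 (pos 2,3,6,7,10,11,14,15): 0⊕0⊕0⊕1⊕1⊕0⊕0⊕1 = 1
s4 (pos 4,5,6,7,12,13,14,15): 0⊕1⊕0⊕1⊕0⊕0⊕0⊕1 = 1
s8 (pos 8,9,10,11,12,13,14,15): 1⊕1⊕1⊕0⊕0⊕0⊕0⊕1 = 0
Syndrome s8…s1 = 0111 → error at position 7.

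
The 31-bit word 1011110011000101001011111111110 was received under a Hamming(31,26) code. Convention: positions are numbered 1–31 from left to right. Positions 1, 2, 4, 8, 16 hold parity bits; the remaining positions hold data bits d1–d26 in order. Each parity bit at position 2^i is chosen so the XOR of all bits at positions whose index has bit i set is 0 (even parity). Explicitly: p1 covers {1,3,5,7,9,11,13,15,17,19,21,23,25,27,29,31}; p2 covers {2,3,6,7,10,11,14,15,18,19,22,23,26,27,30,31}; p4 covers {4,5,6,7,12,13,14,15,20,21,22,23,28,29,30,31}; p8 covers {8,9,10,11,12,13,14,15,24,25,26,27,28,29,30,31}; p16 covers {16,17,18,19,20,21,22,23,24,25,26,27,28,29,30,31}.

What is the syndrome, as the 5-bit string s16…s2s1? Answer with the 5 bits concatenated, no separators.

00000

s1 (pos 1,3,5,7,9,11,13,15,17,19,21,23,25,27,29,31): 1⊕1⊕1⊕0⊕1⊕0⊕0⊕0⊕0⊕1⊕1⊕1⊕1⊕1⊕1⊕0 = 0
s2 (pos 2,3,6,7,10,11,14,15,18,19,22,23,26,27,30,31): 0⊕1⊕1⊕0⊕1⊕0⊕1⊕0⊕0⊕1⊕1⊕1⊕1⊕1⊕1⊕0 = 0
s4 (pos 4,5,6,7,12,13,14,15,20,21,22,23,28,29,30,31): 1⊕1⊕1⊕0⊕0⊕0⊕1⊕0⊕0⊕1⊕1⊕1⊕1⊕1⊕1⊕0 = 0
s8 (pos 8,9,10,11,12,13,14,15,24,25,26,27,28,29,30,31): 0⊕1⊕1⊕0⊕0⊕0⊕1⊕0⊕1⊕1⊕1⊕1⊕1⊕1⊕1⊕0 = 0
s16 (pos 16,17,18,19,20,21,22,23,24,25,26,27,28,29,30,31): 1⊕0⊕0⊕1⊕0⊕1⊕1⊕1⊕1⊕1⊕1⊕1⊕1⊕1⊕1⊕0 = 0
Syndrome s16…s1 = 00000 → no error.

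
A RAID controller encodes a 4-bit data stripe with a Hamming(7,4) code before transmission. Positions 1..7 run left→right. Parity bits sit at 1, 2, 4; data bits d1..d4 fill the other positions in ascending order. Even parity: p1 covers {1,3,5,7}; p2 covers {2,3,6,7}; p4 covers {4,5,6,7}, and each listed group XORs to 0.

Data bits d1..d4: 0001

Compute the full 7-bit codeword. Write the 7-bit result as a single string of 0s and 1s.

1101001

Place data at non-parity positions: p1 p2 0 p4 0 0 1
p1 (pos 1,3,5,7): XOR of data positions = 0⊕0⊕1 = 1
p2 (pos 2,3,6,7): XOR of data positions = 0⊕0⊕1 = 1
p4 (pos 4,5,6,7): XOR of data positions = 0⊕0⊕1 = 1
Codeword: 1101001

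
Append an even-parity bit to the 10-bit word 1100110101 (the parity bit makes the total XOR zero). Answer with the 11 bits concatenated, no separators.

XOR of the 10 data bits: 1⊕1⊕0⊕0⊕1⊕1⊕0⊕1⊕0⊕1 = 0
Parity bit = 0 (so all 11 bits XOR to 0).

11001101010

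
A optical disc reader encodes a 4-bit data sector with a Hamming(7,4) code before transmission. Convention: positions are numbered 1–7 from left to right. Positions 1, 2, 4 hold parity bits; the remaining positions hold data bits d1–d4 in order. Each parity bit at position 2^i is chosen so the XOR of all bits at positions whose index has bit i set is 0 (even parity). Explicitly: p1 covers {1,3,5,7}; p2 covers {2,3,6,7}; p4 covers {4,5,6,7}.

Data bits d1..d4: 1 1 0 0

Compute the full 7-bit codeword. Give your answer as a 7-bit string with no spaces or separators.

0111100

Place data at non-parity positions: p1 p2 1 p4 1 0 0
p1 (pos 1,3,5,7): XOR of data positions = 1⊕1⊕0 = 0
p2 (pos 2,3,6,7): XOR of data positions = 1⊕0⊕0 = 1
p4 (pos 4,5,6,7): XOR of data positions = 1⊕0⊕0 = 1
Codeword: 0111100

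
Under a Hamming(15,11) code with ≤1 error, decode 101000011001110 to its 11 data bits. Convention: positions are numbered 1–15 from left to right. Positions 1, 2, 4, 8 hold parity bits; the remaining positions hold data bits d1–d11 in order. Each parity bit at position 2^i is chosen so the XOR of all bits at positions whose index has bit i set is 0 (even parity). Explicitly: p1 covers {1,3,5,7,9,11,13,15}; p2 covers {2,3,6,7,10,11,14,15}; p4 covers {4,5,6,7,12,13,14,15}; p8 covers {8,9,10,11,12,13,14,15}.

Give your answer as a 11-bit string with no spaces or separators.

s1 (pos 1,3,5,7,9,11,13,15): 1⊕1⊕0⊕0⊕1⊕0⊕1⊕0 = 0
s2 (pos 2,3,6,7,10,11,14,15): 0⊕1⊕0⊕0⊕0⊕0⊕1⊕0 = 0
s4 (pos 4,5,6,7,12,13,14,15): 0⊕0⊕0⊕0⊕1⊕1⊕1⊕0 = 1
s8 (pos 8,9,10,11,12,13,14,15): 1⊕1⊕0⊕0⊕1⊕1⊕1⊕0 = 1
Syndrome s8…s1 = 1100 → error at position 12.
Flip position 12: 101000011001110 → 101000011000110
Read data bits from positions 3,5,6,7,9,10,11,12,13,14,15: 10001000110

10001000110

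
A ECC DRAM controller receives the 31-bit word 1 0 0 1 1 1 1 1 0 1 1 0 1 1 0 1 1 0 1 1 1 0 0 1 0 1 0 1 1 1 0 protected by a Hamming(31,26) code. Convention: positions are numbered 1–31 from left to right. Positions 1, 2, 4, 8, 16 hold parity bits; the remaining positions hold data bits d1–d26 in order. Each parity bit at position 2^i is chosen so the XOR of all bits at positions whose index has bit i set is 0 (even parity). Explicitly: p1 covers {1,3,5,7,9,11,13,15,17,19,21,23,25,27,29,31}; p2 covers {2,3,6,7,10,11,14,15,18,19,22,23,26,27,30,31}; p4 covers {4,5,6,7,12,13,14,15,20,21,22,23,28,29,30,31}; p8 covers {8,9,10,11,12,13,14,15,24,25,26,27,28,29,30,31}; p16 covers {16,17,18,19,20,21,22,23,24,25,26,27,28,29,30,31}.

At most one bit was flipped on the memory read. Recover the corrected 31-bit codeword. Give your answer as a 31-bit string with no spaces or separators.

1001011101101101101110010101110

s1 (pos 1,3,5,7,9,11,13,15,17,19,21,23,25,27,29,31): 1⊕0⊕1⊕1⊕0⊕1⊕1⊕0⊕1⊕1⊕1⊕0⊕0⊕0⊕1⊕0 = 1
s2 (pos 2,3,6,7,10,11,14,15,18,19,22,23,26,27,30,31): 0⊕0⊕1⊕1⊕1⊕1⊕1⊕0⊕0⊕1⊕0⊕0⊕1⊕0⊕1⊕0 = 0
s4 (pos 4,5,6,7,12,13,14,15,20,21,22,23,28,29,30,31): 1⊕1⊕1⊕1⊕0⊕1⊕1⊕0⊕1⊕1⊕0⊕0⊕1⊕1⊕1⊕0 = 1
s8 (pos 8,9,10,11,12,13,14,15,24,25,26,27,28,29,30,31): 1⊕0⊕1⊕1⊕0⊕1⊕1⊕0⊕1⊕0⊕1⊕0⊕1⊕1⊕1⊕0 = 0
s16 (pos 16,17,18,19,20,21,22,23,24,25,26,27,28,29,30,31): 1⊕1⊕0⊕1⊕1⊕1⊕0⊕0⊕1⊕0⊕1⊕0⊕1⊕1⊕1⊕0 = 0
Syndrome s16…s1 = 00101 → error at position 5.
Flip position 5: 1001111101101101101110010101110 → 1001011101101101101110010101110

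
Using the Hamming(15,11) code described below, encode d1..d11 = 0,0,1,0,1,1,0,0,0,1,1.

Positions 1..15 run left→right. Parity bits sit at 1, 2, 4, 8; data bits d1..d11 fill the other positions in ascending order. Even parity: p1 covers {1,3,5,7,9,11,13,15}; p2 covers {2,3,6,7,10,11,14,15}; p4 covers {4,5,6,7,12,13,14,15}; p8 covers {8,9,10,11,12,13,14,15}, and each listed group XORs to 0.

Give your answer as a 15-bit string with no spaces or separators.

000101001100011

Place data at non-parity positions: p1 p2 0 p4 0 1 0 p8 1 1 0 0 0 1 1
p1 (pos 1,3,5,7,9,11,13,15): XOR of data positions = 0⊕0⊕0⊕1⊕0⊕0⊕1 = 0
p2 (pos 2,3,6,7,10,11,14,15): XOR of data positions = 0⊕1⊕0⊕1⊕0⊕1⊕1 = 0
p4 (pos 4,5,6,7,12,13,14,15): XOR of data positions = 0⊕1⊕0⊕0⊕0⊕1⊕1 = 1
p8 (pos 8,9,10,11,12,13,14,15): XOR of data positions = 1⊕1⊕0⊕0⊕0⊕1⊕1 = 0
Codeword: 000101001100011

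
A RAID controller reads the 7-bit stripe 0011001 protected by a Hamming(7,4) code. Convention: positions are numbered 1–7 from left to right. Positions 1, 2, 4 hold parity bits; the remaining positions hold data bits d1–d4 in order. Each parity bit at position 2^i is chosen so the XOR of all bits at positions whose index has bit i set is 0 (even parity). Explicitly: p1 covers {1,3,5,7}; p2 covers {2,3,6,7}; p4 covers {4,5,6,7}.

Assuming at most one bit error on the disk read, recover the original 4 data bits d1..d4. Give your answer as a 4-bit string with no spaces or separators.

s1 (pos 1,3,5,7): 0⊕1⊕0⊕1 = 0
s2 (pos 2,3,6,7): 0⊕1⊕0⊕1 = 0
s4 (pos 4,5,6,7): 1⊕0⊕0⊕1 = 0
Syndrome s4…s1 = 000 → no error.
Read data bits from positions 3,5,6,7: 1001

1001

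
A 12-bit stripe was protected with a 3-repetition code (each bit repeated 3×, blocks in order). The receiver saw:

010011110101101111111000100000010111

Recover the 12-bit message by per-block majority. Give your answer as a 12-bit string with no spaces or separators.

Block 1 (010): 1 one → 0
Block 2 (011): 2 ones → 1
Block 3 (110): 2 ones → 1
Block 4 (101): 2 ones → 1
Block 5 (101): 2 ones → 1
Block 6 (111): 3 ones → 1
Block 7 (111): 3 ones → 1
Block 8 (000): 0 ones → 0
Block 9 (100): 1 one → 0
Block 10 (000): 0 ones → 0
Block 11 (010): 1 one → 0
Block 12 (111): 3 ones → 1

011111100001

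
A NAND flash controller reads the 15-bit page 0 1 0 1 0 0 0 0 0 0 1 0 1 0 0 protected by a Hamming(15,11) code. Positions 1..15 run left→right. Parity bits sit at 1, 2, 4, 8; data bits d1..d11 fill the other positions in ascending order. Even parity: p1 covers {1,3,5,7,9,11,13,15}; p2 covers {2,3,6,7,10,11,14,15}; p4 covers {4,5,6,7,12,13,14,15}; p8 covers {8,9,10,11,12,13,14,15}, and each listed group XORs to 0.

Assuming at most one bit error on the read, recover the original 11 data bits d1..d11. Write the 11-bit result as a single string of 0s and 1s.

00000010100

s1 (pos 1,3,5,7,9,11,13,15): 0⊕0⊕0⊕0⊕0⊕1⊕1⊕0 = 0
s2 (pos 2,3,6,7,10,11,14,15): 1⊕0⊕0⊕0⊕0⊕1⊕0⊕0 = 0
s4 (pos 4,5,6,7,12,13,14,15): 1⊕0⊕0⊕0⊕0⊕1⊕0⊕0 = 0
s8 (pos 8,9,10,11,12,13,14,15): 0⊕0⊕0⊕1⊕0⊕1⊕0⊕0 = 0
Syndrome s8…s1 = 0000 → no error.
Read data bits from positions 3,5,6,7,9,10,11,12,13,14,15: 00000010100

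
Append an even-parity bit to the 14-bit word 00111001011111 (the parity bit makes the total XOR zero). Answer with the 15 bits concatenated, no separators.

XOR of the 14 data bits: 0⊕0⊕1⊕1⊕1⊕0⊕0⊕1⊕0⊕1⊕1⊕1⊕1⊕1 = 1
Parity bit = 1 (so all 15 bits XOR to 0).

001110010111111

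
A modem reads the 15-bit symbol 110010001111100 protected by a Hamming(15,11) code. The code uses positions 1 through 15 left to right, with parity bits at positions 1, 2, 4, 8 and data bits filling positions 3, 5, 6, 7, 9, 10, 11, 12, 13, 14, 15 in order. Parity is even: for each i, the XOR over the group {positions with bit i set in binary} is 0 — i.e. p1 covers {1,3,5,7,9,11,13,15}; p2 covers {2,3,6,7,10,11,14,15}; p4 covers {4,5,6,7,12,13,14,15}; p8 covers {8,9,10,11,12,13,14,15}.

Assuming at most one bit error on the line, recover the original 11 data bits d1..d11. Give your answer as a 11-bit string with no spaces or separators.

s1 (pos 1,3,5,7,9,11,13,15): 1⊕0⊕1⊕0⊕1⊕1⊕1⊕0 = 1
s2 (pos 2,3,6,7,10,11,14,15): 1⊕0⊕0⊕0⊕1⊕1⊕0⊕0 = 1
s4 (pos 4,5,6,7,12,13,14,15): 0⊕1⊕0⊕0⊕1⊕1⊕0⊕0 = 1
s8 (pos 8,9,10,11,12,13,14,15): 0⊕1⊕1⊕1⊕1⊕1⊕0⊕0 = 1
Syndrome s8…s1 = 1111 → error at position 15.
Flip position 15: 110010001111100 → 110010001111101
Read data bits from positions 3,5,6,7,9,10,11,12,13,14,15: 01001111101

01001111101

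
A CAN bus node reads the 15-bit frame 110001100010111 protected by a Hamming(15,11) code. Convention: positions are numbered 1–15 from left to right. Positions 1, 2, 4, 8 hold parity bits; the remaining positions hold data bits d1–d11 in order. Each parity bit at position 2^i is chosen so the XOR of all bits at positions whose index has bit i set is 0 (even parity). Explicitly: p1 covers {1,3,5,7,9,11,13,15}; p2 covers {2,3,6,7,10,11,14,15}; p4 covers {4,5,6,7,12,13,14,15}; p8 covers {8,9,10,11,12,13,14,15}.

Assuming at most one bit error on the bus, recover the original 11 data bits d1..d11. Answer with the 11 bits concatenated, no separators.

01110010111

s1 (pos 1,3,5,7,9,11,13,15): 1⊕0⊕0⊕1⊕0⊕1⊕1⊕1 = 1
s2 (pos 2,3,6,7,10,11,14,15): 1⊕0⊕1⊕1⊕0⊕1⊕1⊕1 = 0
s4 (pos 4,5,6,7,12,13,14,15): 0⊕0⊕1⊕1⊕0⊕1⊕1⊕1 = 1
s8 (pos 8,9,10,11,12,13,14,15): 0⊕0⊕0⊕1⊕0⊕1⊕1⊕1 = 0
Syndrome s8…s1 = 0101 → error at position 5.
Flip position 5: 110001100010111 → 110011100010111
Read data bits from positions 3,5,6,7,9,10,11,12,13,14,15: 01110010111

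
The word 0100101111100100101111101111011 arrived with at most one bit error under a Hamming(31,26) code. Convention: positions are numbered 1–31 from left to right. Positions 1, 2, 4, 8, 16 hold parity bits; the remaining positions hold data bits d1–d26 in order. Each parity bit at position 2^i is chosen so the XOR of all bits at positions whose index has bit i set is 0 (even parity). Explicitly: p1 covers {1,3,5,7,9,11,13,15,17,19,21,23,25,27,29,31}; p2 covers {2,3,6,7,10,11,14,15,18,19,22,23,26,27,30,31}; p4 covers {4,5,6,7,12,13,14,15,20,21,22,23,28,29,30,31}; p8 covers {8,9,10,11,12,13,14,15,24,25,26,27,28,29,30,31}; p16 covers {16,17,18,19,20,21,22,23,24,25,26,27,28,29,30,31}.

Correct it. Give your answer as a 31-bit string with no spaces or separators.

0100101101100100101111101111011

s1 (pos 1,3,5,7,9,11,13,15,17,19,21,23,25,27,29,31): 0⊕0⊕1⊕1⊕1⊕1⊕0⊕0⊕1⊕1⊕1⊕1⊕1⊕1⊕0⊕1 = 1
s2 (pos 2,3,6,7,10,11,14,15,18,19,22,23,26,27,30,31): 1⊕0⊕0⊕1⊕1⊕1⊕1⊕0⊕0⊕1⊕1⊕1⊕1⊕1⊕1⊕1 = 0
s4 (pos 4,5,6,7,12,13,14,15,20,21,22,23,28,29,30,31): 0⊕1⊕0⊕1⊕0⊕0⊕1⊕0⊕1⊕1⊕1⊕1⊕1⊕0⊕1⊕1 = 0
s8 (pos 8,9,10,11,12,13,14,15,24,25,26,27,28,29,30,31): 1⊕1⊕1⊕1⊕0⊕0⊕1⊕0⊕0⊕1⊕1⊕1⊕1⊕0⊕1⊕1 = 1
s16 (pos 16,17,18,19,20,21,22,23,24,25,26,27,28,29,30,31): 0⊕1⊕0⊕1⊕1⊕1⊕1⊕1⊕0⊕1⊕1⊕1⊕1⊕0⊕1⊕1 = 0
Syndrome s16…s1 = 01001 → error at position 9.
Flip position 9: 0100101111100100101111101111011 → 0100101101100100101111101111011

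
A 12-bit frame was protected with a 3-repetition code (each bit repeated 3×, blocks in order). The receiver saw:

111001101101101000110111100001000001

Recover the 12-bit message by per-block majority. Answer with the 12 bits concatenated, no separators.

Block 1 (111): 3 ones → 1
Block 2 (001): 1 one → 0
Block 3 (101): 2 ones → 1
Block 4 (101): 2 ones → 1
Block 5 (101): 2 ones → 1
Block 6 (000): 0 ones → 0
Block 7 (110): 2 ones → 1
Block 8 (111): 3 ones → 1
Block 9 (100): 1 one → 0
Block 10 (001): 1 one → 0
Block 11 (000): 0 ones → 0
Block 12 (001): 1 one → 0

101110110000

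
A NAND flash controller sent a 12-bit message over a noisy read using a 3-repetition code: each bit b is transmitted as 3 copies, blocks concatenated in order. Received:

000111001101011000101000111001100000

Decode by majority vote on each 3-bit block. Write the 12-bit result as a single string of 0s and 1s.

010110101000

Block 1 (000): 0 ones → 0
Block 2 (111): 3 ones → 1
Block 3 (001): 1 one → 0
Block 4 (101): 2 ones → 1
Block 5 (011): 2 ones → 1
Block 6 (000): 0 ones → 0
Block 7 (101): 2 ones → 1
Block 8 (000): 0 ones → 0
Block 9 (111): 3 ones → 1
Block 10 (001): 1 one → 0
Block 11 (100): 1 one → 0
Block 12 (000): 0 ones → 0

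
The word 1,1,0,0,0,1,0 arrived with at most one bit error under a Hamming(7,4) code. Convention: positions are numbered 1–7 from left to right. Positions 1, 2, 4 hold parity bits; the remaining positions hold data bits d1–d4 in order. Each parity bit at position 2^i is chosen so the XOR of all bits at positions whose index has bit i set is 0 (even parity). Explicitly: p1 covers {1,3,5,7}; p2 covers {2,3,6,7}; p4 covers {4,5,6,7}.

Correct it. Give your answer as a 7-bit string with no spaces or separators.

1100110

s1 (pos 1,3,5,7): 1⊕0⊕0⊕0 = 1
s2 (pos 2,3,6,7): 1⊕0⊕1⊕0 = 0
s4 (pos 4,5,6,7): 0⊕0⊕1⊕0 = 1
Syndrome s4…s1 = 101 → error at position 5.
Flip position 5: 1100010 → 1100110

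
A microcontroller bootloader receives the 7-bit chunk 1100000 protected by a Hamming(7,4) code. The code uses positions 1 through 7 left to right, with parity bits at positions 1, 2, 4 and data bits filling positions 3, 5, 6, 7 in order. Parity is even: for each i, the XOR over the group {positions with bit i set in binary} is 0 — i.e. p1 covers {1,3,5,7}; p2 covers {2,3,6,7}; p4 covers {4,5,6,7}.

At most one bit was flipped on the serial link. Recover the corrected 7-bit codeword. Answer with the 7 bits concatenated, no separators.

s1 (pos 1,3,5,7): 1⊕0⊕0⊕0 = 1
s2 (pos 2,3,6,7): 1⊕0⊕0⊕0 = 1
s4 (pos 4,5,6,7): 0⊕0⊕0⊕0 = 0
Syndrome s4…s1 = 011 → error at position 3.
Flip position 3: 1100000 → 1110000

1110000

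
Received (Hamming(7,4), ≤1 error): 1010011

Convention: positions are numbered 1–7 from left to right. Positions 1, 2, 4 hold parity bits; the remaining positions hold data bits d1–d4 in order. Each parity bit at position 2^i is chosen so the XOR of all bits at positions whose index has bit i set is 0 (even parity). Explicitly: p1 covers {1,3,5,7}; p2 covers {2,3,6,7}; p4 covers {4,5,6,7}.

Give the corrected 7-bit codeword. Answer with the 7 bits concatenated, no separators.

1000011

s1 (pos 1,3,5,7): 1⊕1⊕0⊕1 = 1
s2 (pos 2,3,6,7): 0⊕1⊕1⊕1 = 1
s4 (pos 4,5,6,7): 0⊕0⊕1⊕1 = 0
Syndrome s4…s1 = 011 → error at position 3.
Flip position 3: 1010011 → 1000011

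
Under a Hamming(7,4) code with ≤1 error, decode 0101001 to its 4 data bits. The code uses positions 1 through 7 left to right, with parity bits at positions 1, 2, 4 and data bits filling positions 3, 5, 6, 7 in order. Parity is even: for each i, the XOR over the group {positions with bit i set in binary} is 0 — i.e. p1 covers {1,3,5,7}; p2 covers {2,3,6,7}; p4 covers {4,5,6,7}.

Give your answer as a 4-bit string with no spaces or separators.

s1 (pos 1,3,5,7): 0⊕0⊕0⊕1 = 1
s2 (pos 2,3,6,7): 1⊕0⊕0⊕1 = 0
s4 (pos 4,5,6,7): 1⊕0⊕0⊕1 = 0
Syndrome s4…s1 = 001 → error at position 1.
Flip position 1: 0101001 → 1101001
Read data bits from positions 3,5,6,7: 0001

0001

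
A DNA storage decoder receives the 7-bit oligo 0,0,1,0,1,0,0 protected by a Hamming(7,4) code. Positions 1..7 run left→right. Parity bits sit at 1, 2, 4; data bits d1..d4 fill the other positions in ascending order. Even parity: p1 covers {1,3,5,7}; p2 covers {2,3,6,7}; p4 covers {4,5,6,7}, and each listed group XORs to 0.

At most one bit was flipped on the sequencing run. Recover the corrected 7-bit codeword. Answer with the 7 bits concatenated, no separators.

0010110

s1 (pos 1,3,5,7): 0⊕1⊕1⊕0 = 0
s2 (pos 2,3,6,7): 0⊕1⊕0⊕0 = 1
s4 (pos 4,5,6,7): 0⊕1⊕0⊕0 = 1
Syndrome s4…s1 = 110 → error at position 6.
Flip position 6: 0010100 → 0010110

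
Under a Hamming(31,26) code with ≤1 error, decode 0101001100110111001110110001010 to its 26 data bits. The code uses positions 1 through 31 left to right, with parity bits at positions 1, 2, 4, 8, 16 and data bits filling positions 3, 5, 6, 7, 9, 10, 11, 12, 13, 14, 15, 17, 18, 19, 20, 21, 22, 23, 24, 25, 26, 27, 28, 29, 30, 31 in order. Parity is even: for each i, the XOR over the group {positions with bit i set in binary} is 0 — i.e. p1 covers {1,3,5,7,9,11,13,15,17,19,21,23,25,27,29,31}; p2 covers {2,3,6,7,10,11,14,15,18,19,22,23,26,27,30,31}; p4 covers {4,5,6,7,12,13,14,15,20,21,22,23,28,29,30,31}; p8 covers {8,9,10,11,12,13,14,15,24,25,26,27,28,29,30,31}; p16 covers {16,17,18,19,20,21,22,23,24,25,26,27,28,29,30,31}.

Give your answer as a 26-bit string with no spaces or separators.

00010011011001110110001010

s1 (pos 1,3,5,7,9,11,13,15,17,19,21,23,25,27,29,31): 0⊕0⊕0⊕1⊕0⊕1⊕0⊕1⊕0⊕1⊕1⊕1⊕0⊕0⊕0⊕0 = 0
s2 (pos 2,3,6,7,10,11,14,15,18,19,22,23,26,27,30,31): 1⊕0⊕0⊕1⊕0⊕1⊕1⊕1⊕0⊕1⊕0⊕1⊕0⊕0⊕1⊕0 = 0
s4 (pos 4,5,6,7,12,13,14,15,20,21,22,23,28,29,30,31): 1⊕0⊕0⊕1⊕1⊕0⊕1⊕1⊕1⊕1⊕0⊕1⊕1⊕0⊕1⊕0 = 0
s8 (pos 8,9,10,11,12,13,14,15,24,25,26,27,28,29,30,31): 1⊕0⊕0⊕1⊕1⊕0⊕1⊕1⊕1⊕0⊕0⊕0⊕1⊕0⊕1⊕0 = 0
s16 (pos 16,17,18,19,20,21,22,23,24,25,26,27,28,29,30,31): 1⊕0⊕0⊕1⊕1⊕1⊕0⊕1⊕1⊕0⊕0⊕0⊕1⊕0⊕1⊕0 = 0
Syndrome s16…s1 = 00000 → no error.
Read data bits from positions 3,5,6,7,9,10,11,12,13,14,15,17,18,19,20,21,22,23,24,25,26,27,28,29,30,31: 00010011011001110110001010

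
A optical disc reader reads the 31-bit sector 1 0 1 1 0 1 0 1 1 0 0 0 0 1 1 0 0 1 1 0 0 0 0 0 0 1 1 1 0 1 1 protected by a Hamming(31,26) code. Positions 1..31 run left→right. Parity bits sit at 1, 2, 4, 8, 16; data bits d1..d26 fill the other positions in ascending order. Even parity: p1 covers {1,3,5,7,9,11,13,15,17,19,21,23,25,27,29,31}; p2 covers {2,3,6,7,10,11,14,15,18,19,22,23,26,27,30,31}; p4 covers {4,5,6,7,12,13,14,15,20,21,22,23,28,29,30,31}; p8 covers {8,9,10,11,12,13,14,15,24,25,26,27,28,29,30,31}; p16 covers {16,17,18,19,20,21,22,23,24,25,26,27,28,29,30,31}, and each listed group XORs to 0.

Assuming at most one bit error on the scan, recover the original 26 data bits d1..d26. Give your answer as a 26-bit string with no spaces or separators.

10101000011011000000111111

s1 (pos 1,3,5,7,9,11,13,15,17,19,21,23,25,27,29,31): 1⊕1⊕0⊕0⊕1⊕0⊕0⊕1⊕0⊕1⊕0⊕0⊕0⊕1⊕0⊕1 = 1
s2 (pos 2,3,6,7,10,11,14,15,18,19,22,23,26,27,30,31): 0⊕1⊕1⊕0⊕0⊕0⊕1⊕1⊕1⊕1⊕0⊕0⊕1⊕1⊕1⊕1 = 0
s4 (pos 4,5,6,7,12,13,14,15,20,21,22,23,28,29,30,31): 1⊕0⊕1⊕0⊕0⊕0⊕1⊕1⊕0⊕0⊕0⊕0⊕1⊕0⊕1⊕1 = 1
s8 (pos 8,9,10,11,12,13,14,15,24,25,26,27,28,29,30,31): 1⊕1⊕0⊕0⊕0⊕0⊕1⊕1⊕0⊕0⊕1⊕1⊕1⊕0⊕1⊕1 = 1
s16 (pos 16,17,18,19,20,21,22,23,24,25,26,27,28,29,30,31): 0⊕0⊕1⊕1⊕0⊕0⊕0⊕0⊕0⊕0⊕1⊕1⊕1⊕0⊕1⊕1 = 1
Syndrome s16…s1 = 11101 → error at position 29.
Flip position 29: 1011010110000110011000000111011 → 1011010110000110011000000111111
Read data bits from positions 3,5,6,7,9,10,11,12,13,14,15,17,18,19,20,21,22,23,24,25,26,27,28,29,30,31: 10101000011011000000111111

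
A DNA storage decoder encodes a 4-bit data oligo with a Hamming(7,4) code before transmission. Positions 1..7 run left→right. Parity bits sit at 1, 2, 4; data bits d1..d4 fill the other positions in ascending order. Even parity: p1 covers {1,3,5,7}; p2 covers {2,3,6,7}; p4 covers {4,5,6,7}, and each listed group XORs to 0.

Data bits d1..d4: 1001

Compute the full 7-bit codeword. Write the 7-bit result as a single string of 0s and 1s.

Place data at non-parity positions: p1 p2 1 p4 0 0 1
p1 (pos 1,3,5,7): XOR of data positions = 1⊕0⊕1 = 0
p2 (pos 2,3,6,7): XOR of data positions = 1⊕0⊕1 = 0
p4 (pos 4,5,6,7): XOR of data positions = 0⊕0⊕1 = 1
Codeword: 0011001

0011001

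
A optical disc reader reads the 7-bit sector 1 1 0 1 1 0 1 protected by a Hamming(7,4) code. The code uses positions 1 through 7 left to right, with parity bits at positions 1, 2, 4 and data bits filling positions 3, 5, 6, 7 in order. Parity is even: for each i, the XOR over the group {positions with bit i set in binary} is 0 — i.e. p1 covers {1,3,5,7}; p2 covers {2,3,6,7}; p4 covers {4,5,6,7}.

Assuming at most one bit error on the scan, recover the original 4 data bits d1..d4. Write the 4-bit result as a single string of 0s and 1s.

0001

s1 (pos 1,3,5,7): 1⊕0⊕1⊕1 = 1
s2 (pos 2,3,6,7): 1⊕0⊕0⊕1 = 0
s4 (pos 4,5,6,7): 1⊕1⊕0⊕1 = 1
Syndrome s4…s1 = 101 → error at position 5.
Flip position 5: 1101101 → 1101001
Read data bits from positions 3,5,6,7: 0001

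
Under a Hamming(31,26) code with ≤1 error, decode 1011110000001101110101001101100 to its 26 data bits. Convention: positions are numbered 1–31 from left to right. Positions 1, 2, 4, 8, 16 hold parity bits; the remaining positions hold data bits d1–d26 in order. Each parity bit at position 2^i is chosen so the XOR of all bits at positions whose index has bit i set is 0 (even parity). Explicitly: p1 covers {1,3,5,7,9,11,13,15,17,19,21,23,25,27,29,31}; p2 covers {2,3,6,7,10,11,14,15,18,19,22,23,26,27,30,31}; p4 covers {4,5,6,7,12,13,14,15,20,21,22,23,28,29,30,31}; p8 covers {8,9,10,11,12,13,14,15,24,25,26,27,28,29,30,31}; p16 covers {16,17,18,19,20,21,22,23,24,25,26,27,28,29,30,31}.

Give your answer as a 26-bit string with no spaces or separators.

s1 (pos 1,3,5,7,9,11,13,15,17,19,21,23,25,27,29,31): 1⊕1⊕1⊕0⊕0⊕0⊕1⊕0⊕1⊕0⊕0⊕0⊕1⊕0⊕1⊕0 = 1
s2 (pos 2,3,6,7,10,11,14,15,18,19,22,23,26,27,30,31): 0⊕1⊕1⊕0⊕0⊕0⊕1⊕0⊕1⊕0⊕1⊕0⊕1⊕0⊕0⊕0 = 0
s4 (pos 4,5,6,7,12,13,14,15,20,21,22,23,28,29,30,31): 1⊕1⊕1⊕0⊕0⊕1⊕1⊕0⊕1⊕0⊕1⊕0⊕1⊕1⊕0⊕0 = 1
s8 (pos 8,9,10,11,12,13,14,15,24,25,26,27,28,29,30,31): 0⊕0⊕0⊕0⊕0⊕1⊕1⊕0⊕0⊕1⊕1⊕0⊕1⊕1⊕0⊕0 = 0
s16 (pos 16,17,18,19,20,21,22,23,24,25,26,27,28,29,30,31): 1⊕1⊕1⊕0⊕1⊕0⊕1⊕0⊕0⊕1⊕1⊕0⊕1⊕1⊕0⊕0 = 1
Syndrome s16…s1 = 10101 → error at position 21.
Flip position 21: 1011110000001101110101001101100 → 1011110000001101110111001101100
Read data bits from positions 3,5,6,7,9,10,11,12,13,14,15,17,18,19,20,21,22,23,24,25,26,27,28,29,30,31: 11100000110110111001101100

11100000110110111001101100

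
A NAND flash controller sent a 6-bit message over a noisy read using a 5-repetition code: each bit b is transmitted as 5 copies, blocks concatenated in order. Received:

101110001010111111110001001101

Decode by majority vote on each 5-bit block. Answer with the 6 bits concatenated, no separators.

Block 1 (10111): 4 ones → 1
Block 2 (00010): 1 one → 0
Block 3 (10111): 4 ones → 1
Block 4 (11111): 5 ones → 1
Block 5 (00010): 1 one → 0
Block 6 (01101): 3 ones → 1

101101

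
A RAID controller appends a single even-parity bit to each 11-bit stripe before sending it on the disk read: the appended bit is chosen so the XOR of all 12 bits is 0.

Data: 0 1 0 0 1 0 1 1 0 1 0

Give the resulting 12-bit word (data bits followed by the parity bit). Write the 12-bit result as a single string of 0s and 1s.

XOR of the 11 data bits: 0⊕1⊕0⊕0⊕1⊕0⊕1⊕1⊕0⊕1⊕0 = 1
Parity bit = 1 (so all 12 bits XOR to 0).

010010110101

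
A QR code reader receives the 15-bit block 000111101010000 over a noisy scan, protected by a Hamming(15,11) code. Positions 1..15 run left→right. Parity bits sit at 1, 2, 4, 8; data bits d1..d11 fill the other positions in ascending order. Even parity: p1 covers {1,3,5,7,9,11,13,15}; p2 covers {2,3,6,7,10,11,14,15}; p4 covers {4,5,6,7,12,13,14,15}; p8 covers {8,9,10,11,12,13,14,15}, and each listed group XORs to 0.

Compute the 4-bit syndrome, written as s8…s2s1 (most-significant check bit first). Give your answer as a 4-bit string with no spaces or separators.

s1 (pos 1,3,5,7,9,11,13,15): 0⊕0⊕1⊕1⊕1⊕1⊕0⊕0 = 0
s2 (pos 2,3,6,7,10,11,14,15): 0⊕0⊕1⊕1⊕0⊕1⊕0⊕0 = 1
s4 (pos 4,5,6,7,12,13,14,15): 1⊕1⊕1⊕1⊕0⊕0⊕0⊕0 = 0
s8 (pos 8,9,10,11,12,13,14,15): 0⊕1⊕0⊕1⊕0⊕0⊕0⊕0 = 0
Syndrome s8…s1 = 0010 → error at position 2.

0010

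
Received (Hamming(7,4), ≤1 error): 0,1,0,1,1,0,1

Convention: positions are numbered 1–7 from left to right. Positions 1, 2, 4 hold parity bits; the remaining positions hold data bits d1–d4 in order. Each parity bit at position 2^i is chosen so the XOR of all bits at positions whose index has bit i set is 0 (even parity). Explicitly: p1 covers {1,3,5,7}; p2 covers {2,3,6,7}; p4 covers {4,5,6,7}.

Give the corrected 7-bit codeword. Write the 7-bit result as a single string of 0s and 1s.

s1 (pos 1,3,5,7): 0⊕0⊕1⊕1 = 0
s2 (pos 2,3,6,7): 1⊕0⊕0⊕1 = 0
s4 (pos 4,5,6,7): 1⊕1⊕0⊕1 = 1
Syndrome s4…s1 = 100 → error at position 4.
Flip position 4: 0101101 → 0100101

0100101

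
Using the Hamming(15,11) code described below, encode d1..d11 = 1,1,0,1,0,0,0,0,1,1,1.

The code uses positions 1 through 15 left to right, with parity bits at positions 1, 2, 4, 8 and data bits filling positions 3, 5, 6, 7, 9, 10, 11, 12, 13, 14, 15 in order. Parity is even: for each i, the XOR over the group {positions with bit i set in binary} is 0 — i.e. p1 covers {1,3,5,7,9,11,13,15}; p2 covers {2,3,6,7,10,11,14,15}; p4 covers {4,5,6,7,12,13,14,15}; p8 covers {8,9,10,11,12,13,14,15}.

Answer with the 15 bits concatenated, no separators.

101110110000111

Place data at non-parity positions: p1 p2 1 p4 1 0 1 p8 0 0 0 0 1 1 1
p1 (pos 1,3,5,7,9,11,13,15): XOR of data positions = 1⊕1⊕1⊕0⊕0⊕1⊕1 = 1
p2 (pos 2,3,6,7,10,11,14,15): XOR of data positions = 1⊕0⊕1⊕0⊕0⊕1⊕1 = 0
p4 (pos 4,5,6,7,12,13,14,15): XOR of data positions = 1⊕0⊕1⊕0⊕1⊕1⊕1 = 1
p8 (pos 8,9,10,11,12,13,14,15): XOR of data positions = 0⊕0⊕0⊕0⊕1⊕1⊕1 = 1
Codeword: 101110110000111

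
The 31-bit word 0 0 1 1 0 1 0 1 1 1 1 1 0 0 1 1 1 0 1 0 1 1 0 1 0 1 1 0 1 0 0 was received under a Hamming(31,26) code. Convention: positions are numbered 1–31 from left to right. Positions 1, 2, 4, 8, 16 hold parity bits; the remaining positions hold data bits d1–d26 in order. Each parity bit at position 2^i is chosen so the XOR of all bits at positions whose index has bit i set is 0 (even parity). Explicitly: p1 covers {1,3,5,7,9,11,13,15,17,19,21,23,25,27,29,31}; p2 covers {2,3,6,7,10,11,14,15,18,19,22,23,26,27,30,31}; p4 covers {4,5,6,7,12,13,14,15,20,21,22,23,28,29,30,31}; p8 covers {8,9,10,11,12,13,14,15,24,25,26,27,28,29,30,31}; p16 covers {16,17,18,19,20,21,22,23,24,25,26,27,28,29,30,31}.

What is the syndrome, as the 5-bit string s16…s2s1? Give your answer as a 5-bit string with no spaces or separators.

s1 (pos 1,3,5,7,9,11,13,15,17,19,21,23,25,27,29,31): 0⊕1⊕0⊕0⊕1⊕1⊕0⊕1⊕1⊕1⊕1⊕0⊕0⊕1⊕1⊕0 = 1
s2 (pos 2,3,6,7,10,11,14,15,18,19,22,23,26,27,30,31): 0⊕1⊕1⊕0⊕1⊕1⊕0⊕1⊕0⊕1⊕1⊕0⊕1⊕1⊕0⊕0 = 1
s4 (pos 4,5,6,7,12,13,14,15,20,21,22,23,28,29,30,31): 1⊕0⊕1⊕0⊕1⊕0⊕0⊕1⊕0⊕1⊕1⊕0⊕0⊕1⊕0⊕0 = 1
s8 (pos 8,9,10,11,12,13,14,15,24,25,26,27,28,29,30,31): 1⊕1⊕1⊕1⊕1⊕0⊕0⊕1⊕1⊕0⊕1⊕1⊕0⊕1⊕0⊕0 = 0
s16 (pos 16,17,18,19,20,21,22,23,24,25,26,27,28,29,30,31): 1⊕1⊕0⊕1⊕0⊕1⊕1⊕0⊕1⊕0⊕1⊕1⊕0⊕1⊕0⊕0 = 1
Syndrome s16…s1 = 10111 → error at position 23.

10111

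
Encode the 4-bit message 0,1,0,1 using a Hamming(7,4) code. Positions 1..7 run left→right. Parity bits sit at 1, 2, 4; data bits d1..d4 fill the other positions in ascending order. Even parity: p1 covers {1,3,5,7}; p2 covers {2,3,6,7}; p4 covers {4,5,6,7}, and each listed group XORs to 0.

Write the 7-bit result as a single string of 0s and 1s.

Place data at non-parity positions: p1 p2 0 p4 1 0 1
p1 (pos 1,3,5,7): XOR of data positions = 0⊕1⊕1 = 0
p2 (pos 2,3,6,7): XOR of data positions = 0⊕0⊕1 = 1
p4 (pos 4,5,6,7): XOR of data positions = 1⊕0⊕1 = 0
Codeword: 0100101

0100101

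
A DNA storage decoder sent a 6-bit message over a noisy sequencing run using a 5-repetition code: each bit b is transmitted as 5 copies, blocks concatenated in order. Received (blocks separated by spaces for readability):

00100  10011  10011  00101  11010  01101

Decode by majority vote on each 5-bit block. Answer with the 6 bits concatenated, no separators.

011011

Block 1 (00100): 1 one → 0
Block 2 (10011): 3 ones → 1
Block 3 (10011): 3 ones → 1
Block 4 (00101): 2 ones → 0
Block 5 (11010): 3 ones → 1
Block 6 (01101): 3 ones → 1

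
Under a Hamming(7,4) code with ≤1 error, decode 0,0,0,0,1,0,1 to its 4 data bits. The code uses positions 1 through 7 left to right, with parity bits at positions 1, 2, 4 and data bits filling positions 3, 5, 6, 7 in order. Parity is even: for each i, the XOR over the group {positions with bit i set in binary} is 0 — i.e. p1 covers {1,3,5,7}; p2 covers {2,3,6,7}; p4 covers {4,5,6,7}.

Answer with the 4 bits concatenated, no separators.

0101

s1 (pos 1,3,5,7): 0⊕0⊕1⊕1 = 0
s2 (pos 2,3,6,7): 0⊕0⊕0⊕1 = 1
s4 (pos 4,5,6,7): 0⊕1⊕0⊕1 = 0
Syndrome s4…s1 = 010 → error at position 2.
Flip position 2: 0000101 → 0100101
Read data bits from positions 3,5,6,7: 0101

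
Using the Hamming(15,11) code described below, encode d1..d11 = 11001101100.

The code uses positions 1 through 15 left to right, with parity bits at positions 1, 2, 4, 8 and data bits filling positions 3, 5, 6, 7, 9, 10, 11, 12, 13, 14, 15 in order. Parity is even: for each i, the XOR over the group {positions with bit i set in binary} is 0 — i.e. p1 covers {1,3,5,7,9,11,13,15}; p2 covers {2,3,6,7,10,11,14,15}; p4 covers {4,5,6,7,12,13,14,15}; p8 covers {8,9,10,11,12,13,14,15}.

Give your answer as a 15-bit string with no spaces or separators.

Place data at non-parity positions: p1 p2 1 p4 1 0 0 p8 1 1 0 1 1 0 0
p1 (pos 1,3,5,7,9,11,13,15): XOR of data positions = 1⊕1⊕0⊕1⊕0⊕1⊕0 = 0
p2 (pos 2,3,6,7,10,11,14,15): XOR of data positions = 1⊕0⊕0⊕1⊕0⊕0⊕0 = 0
p4 (pos 4,5,6,7,12,13,14,15): XOR of data positions = 1⊕0⊕0⊕1⊕1⊕0⊕0 = 1
p8 (pos 8,9,10,11,12,13,14,15): XOR of data positions = 1⊕1⊕0⊕1⊕1⊕0⊕0 = 0
Codeword: 001110001101100

001110001101100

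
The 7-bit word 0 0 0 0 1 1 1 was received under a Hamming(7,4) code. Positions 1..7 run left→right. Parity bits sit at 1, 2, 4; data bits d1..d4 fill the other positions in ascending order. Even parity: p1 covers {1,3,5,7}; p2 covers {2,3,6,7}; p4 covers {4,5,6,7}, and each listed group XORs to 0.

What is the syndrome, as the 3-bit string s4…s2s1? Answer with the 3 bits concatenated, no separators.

s1 (pos 1,3,5,7): 0⊕0⊕1⊕1 = 0
s2 (pos 2,3,6,7): 0⊕0⊕1⊕1 = 0
s4 (pos 4,5,6,7): 0⊕1⊕1⊕1 = 1
Syndrome s4…s1 = 100 → error at position 4.

100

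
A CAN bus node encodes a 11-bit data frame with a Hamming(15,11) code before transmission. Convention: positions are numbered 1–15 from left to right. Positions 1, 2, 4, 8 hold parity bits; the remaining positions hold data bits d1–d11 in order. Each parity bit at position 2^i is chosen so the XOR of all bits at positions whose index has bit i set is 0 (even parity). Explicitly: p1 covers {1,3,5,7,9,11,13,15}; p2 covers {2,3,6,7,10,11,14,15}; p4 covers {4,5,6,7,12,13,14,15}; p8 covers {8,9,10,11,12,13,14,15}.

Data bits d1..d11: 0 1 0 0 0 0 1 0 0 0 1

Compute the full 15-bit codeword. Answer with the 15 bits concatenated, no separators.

Place data at non-parity positions: p1 p2 0 p4 1 0 0 p8 0 0 1 0 0 0 1
p1 (pos 1,3,5,7,9,11,13,15): XOR of data positions = 0⊕1⊕0⊕0⊕1⊕0⊕1 = 1
p2 (pos 2,3,6,7,10,11,14,15): XOR of data positions = 0⊕0⊕0⊕0⊕1⊕0⊕1 = 0
p4 (pos 4,5,6,7,12,13,14,15): XOR of data positions = 1⊕0⊕0⊕0⊕0⊕0⊕1 = 0
p8 (pos 8,9,10,11,12,13,14,15): XOR of data positions = 0⊕0⊕1⊕0⊕0⊕0⊕1 = 0
Codeword: 100010000010001

100010000010001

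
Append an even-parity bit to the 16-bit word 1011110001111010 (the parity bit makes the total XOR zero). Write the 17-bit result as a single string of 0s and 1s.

XOR of the 16 data bits: 1⊕0⊕1⊕1⊕1⊕1⊕0⊕0⊕0⊕1⊕1⊕1⊕1⊕0⊕1⊕0 = 0
Parity bit = 0 (so all 17 bits XOR to 0).

10111100011110100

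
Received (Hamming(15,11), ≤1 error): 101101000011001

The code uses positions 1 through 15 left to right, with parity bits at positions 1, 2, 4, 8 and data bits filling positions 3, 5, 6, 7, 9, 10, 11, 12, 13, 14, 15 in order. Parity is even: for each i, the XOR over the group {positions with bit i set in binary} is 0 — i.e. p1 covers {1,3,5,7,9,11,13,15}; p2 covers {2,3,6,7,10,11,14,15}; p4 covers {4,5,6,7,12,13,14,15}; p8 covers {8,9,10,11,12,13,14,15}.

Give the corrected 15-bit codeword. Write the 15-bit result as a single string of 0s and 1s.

101101010011001

s1 (pos 1,3,5,7,9,11,13,15): 1⊕1⊕0⊕0⊕0⊕1⊕0⊕1 = 0
s2 (pos 2,3,6,7,10,11,14,15): 0⊕1⊕1⊕0⊕0⊕1⊕0⊕1 = 0
s4 (pos 4,5,6,7,12,13,14,15): 1⊕0⊕1⊕0⊕1⊕0⊕0⊕1 = 0
s8 (pos 8,9,10,11,12,13,14,15): 0⊕0⊕0⊕1⊕1⊕0⊕0⊕1 = 1
Syndrome s8…s1 = 1000 → error at position 8.
Flip position 8: 101101000011001 → 101101010011001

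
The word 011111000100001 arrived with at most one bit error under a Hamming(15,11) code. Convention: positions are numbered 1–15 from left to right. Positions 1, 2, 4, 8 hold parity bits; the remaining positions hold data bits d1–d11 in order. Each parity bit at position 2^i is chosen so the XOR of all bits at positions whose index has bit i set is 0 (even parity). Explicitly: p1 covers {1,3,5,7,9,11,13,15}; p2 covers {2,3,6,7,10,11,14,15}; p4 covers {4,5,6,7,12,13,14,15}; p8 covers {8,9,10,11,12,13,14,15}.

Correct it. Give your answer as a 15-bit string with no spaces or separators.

s1 (pos 1,3,5,7,9,11,13,15): 0⊕1⊕1⊕0⊕0⊕0⊕0⊕1 = 1
s2 (pos 2,3,6,7,10,11,14,15): 1⊕1⊕1⊕0⊕1⊕0⊕0⊕1 = 1
s4 (pos 4,5,6,7,12,13,14,15): 1⊕1⊕1⊕0⊕0⊕0⊕0⊕1 = 0
s8 (pos 8,9,10,11,12,13,14,15): 0⊕0⊕1⊕0⊕0⊕0⊕0⊕1 = 0
Syndrome s8…s1 = 0011 → error at position 3.
Flip position 3: 011111000100001 → 010111000100001

010111000100001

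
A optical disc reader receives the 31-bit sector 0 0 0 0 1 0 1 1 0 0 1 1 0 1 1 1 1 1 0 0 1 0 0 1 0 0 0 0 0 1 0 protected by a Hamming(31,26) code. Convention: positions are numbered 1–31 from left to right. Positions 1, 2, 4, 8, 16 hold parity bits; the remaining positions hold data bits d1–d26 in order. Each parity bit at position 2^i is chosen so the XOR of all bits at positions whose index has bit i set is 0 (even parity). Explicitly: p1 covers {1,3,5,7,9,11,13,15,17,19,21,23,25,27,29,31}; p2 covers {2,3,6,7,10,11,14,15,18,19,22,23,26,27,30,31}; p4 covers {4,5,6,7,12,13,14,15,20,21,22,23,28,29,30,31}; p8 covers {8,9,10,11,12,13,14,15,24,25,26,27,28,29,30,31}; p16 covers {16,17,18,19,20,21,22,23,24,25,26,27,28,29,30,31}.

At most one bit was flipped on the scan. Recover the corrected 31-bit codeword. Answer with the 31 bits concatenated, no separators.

s1 (pos 1,3,5,7,9,11,13,15,17,19,21,23,25,27,29,31): 0⊕0⊕1⊕1⊕0⊕1⊕0⊕1⊕1⊕0⊕1⊕0⊕0⊕0⊕0⊕0 = 0
s2 (pos 2,3,6,7,10,11,14,15,18,19,22,23,26,27,30,31): 0⊕0⊕0⊕1⊕0⊕1⊕1⊕1⊕1⊕0⊕0⊕0⊕0⊕0⊕1⊕0 = 0
s4 (pos 4,5,6,7,12,13,14,15,20,21,22,23,28,29,30,31): 0⊕1⊕0⊕1⊕1⊕0⊕1⊕1⊕0⊕1⊕0⊕0⊕0⊕0⊕1⊕0 = 1
s8 (pos 8,9,10,11,12,13,14,15,24,25,26,27,28,29,30,31): 1⊕0⊕0⊕1⊕1⊕0⊕1⊕1⊕1⊕0⊕0⊕0⊕0⊕0⊕1⊕0 = 1
s16 (pos 16,17,18,19,20,21,22,23,24,25,26,27,28,29,30,31): 1⊕1⊕1⊕0⊕0⊕1⊕0⊕0⊕1⊕0⊕0⊕0⊕0⊕0⊕1⊕0 = 0
Syndrome s16…s1 = 01100 → error at position 12.
Flip position 12: 0000101100110111110010010000010 → 0000101100100111110010010000010

0000101100100111110010010000010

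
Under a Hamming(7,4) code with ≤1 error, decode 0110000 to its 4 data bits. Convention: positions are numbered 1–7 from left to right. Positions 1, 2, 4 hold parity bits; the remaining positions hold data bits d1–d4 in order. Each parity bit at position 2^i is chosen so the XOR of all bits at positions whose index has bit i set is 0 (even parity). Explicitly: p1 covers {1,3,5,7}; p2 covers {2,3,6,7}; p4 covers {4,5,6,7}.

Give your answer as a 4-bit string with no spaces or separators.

1000

s1 (pos 1,3,5,7): 0⊕1⊕0⊕0 = 1
s2 (pos 2,3,6,7): 1⊕1⊕0⊕0 = 0
s4 (pos 4,5,6,7): 0⊕0⊕0⊕0 = 0
Syndrome s4…s1 = 001 → error at position 1.
Flip position 1: 0110000 → 1110000
Read data bits from positions 3,5,6,7: 1000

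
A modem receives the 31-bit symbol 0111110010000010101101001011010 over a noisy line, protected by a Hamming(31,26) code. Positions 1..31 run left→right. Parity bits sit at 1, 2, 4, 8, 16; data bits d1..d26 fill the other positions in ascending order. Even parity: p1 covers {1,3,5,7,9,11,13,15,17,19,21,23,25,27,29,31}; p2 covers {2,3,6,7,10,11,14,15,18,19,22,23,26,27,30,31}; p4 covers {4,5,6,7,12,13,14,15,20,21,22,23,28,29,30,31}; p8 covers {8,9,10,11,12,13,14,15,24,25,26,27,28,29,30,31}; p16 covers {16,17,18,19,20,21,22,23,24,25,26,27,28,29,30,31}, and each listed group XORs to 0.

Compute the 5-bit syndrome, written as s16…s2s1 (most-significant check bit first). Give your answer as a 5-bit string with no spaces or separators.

s1 (pos 1,3,5,7,9,11,13,15,17,19,21,23,25,27,29,31): 0⊕1⊕1⊕0⊕1⊕0⊕0⊕1⊕1⊕1⊕0⊕0⊕1⊕1⊕0⊕0 = 0
s2 (pos 2,3,6,7,10,11,14,15,18,19,22,23,26,27,30,31): 1⊕1⊕1⊕0⊕0⊕0⊕0⊕1⊕0⊕1⊕1⊕0⊕0⊕1⊕1⊕0 = 0
s4 (pos 4,5,6,7,12,13,14,15,20,21,22,23,28,29,30,31): 1⊕1⊕1⊕0⊕0⊕0⊕0⊕1⊕1⊕0⊕1⊕0⊕1⊕0⊕1⊕0 = 0
s8 (pos 8,9,10,11,12,13,14,15,24,25,26,27,28,29,30,31): 0⊕1⊕0⊕0⊕0⊕0⊕0⊕1⊕0⊕1⊕0⊕1⊕1⊕0⊕1⊕0 = 0
s16 (pos 16,17,18,19,20,21,22,23,24,25,26,27,28,29,30,31): 0⊕1⊕0⊕1⊕1⊕0⊕1⊕0⊕0⊕1⊕0⊕1⊕1⊕0⊕1⊕0 = 0
Syndrome s16…s1 = 00000 → no error.

00000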